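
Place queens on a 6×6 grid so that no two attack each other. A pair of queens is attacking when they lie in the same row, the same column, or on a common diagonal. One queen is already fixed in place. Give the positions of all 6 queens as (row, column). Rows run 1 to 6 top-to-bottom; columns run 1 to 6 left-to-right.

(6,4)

(1,3) (2,6) (3,2) (4,5) (5,1) (6,4)

Row 1: attacked by (6,4)→{4}. Safe: 1, 2, 3, 5, 6. Place at column 3.
Row 2: attacked by (1,3)→{2,3,4}; (6,4)→{4}. Safe: 1, 5, 6. Place at column 6.
Row 3: attacked by (1,3)→{1,3,5}; (2,6)→{5,6}; (6,4)→{1,4}. Safe: 2. Place at column 2.
Row 4: attacked by (1,3)→{3,6}; (2,6)→{4,6}; (3,2)→{1,2,3}; (6,4)→{2,4,6}. Safe: 5. Place at column 5.
Row 5: attacked by (1,3)→{3}; (2,6)→{3,6}; (3,2)→{2,4}; (4,5)→{4,5,6}; (6,4)→{3,4,5}. Safe: 1. Place at column 1.
Columns [3, 6, 2, 5, 1, 4], r−c [-2, -4, 1, -1, 4, 2], r+c [4, 8, 5, 9, 6, 10] are all distinct, so no two queens attack.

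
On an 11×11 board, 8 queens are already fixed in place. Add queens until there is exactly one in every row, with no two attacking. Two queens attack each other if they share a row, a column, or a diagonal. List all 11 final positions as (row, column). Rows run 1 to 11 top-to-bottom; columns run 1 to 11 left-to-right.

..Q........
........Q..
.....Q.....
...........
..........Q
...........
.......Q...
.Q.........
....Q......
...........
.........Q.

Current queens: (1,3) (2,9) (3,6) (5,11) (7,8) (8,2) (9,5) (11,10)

Row 4: attacked by (1,3)→{3,6}; (2,9)→{7,9,11}; (3,6)→{5,6,7}; (5,11)→{10,11}; (7,8)→{5,8,11}; (8,2)→{2,6}; (9,5)→{5,10}; (11,10)→{3,10}. Safe: 1, 4. Place at column 4.
Row 6: attacked by (1,3)→{3,8}; (2,9)→{5,9}; (3,6)→{3,6,9}; (4,4)→{2,4,6}; (5,11)→{10,11}; (7,8)→{7,8,9}; (8,2)→{2,4}; (9,5)→{2,5,8}; (11,10)→{5,10}. Safe: 1. Place at column 1.
Row 10: attacked by (1,3)→{3}; (2,9)→{1,9}; (3,6)→{6}; (4,4)→{4,10}; (5,11)→{6,11}; (6,1)→{1,5}; (7,8)→{5,8,11}; (8,2)→{2,4}; (9,5)→{4,5,6}; (11,10)→{9,10,11}. Safe: 7. Place at column 7.
Columns [3, 9, 6, 4, 11, 1, 8, 2, 5, 7, 10], r−c [-2, -7, -3, 0, -6, 5, -1, 6, 4, 3, 1], r+c [4, 11, 9, 8, 16, 7, 15, 10, 14, 17, 21] are all distinct, so no two queens attack.

(1,3) (2,9) (3,6) (4,4) (5,11) (6,1) (7,8) (8,2) (9,5) (10,7) (11,10)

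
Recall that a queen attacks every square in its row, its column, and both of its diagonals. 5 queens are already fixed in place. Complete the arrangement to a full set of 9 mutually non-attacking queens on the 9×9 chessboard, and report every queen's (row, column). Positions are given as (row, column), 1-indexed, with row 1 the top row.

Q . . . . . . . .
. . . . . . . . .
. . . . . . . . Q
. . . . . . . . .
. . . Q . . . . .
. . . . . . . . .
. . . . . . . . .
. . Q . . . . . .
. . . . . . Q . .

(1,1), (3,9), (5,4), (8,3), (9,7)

(1,1) (2,5) (3,9) (4,6) (5,4) (6,2) (7,8) (8,3) (9,7)

Row 2: attacked by (1,1)→{1,2}; (3,9)→{8,9}; (5,4)→{1,4,7}; (8,3)→{3,9}; (9,7)→{7}. Safe: 5, 6. Place at column 5.
Row 4: attacked by (1,1)→{1,4}; (2,5)→{3,5,7}; (3,9)→{8,9}; (5,4)→{3,4,5}; (8,3)→{3,7}; (9,7)→{2,7}. Safe: 6. Place at column 6.
Row 6: attacked by (1,1)→{1,6}; (2,5)→{1,5,9}; (3,9)→{6,9}; (4,6)→{4,6,8}; (5,4)→{3,4,5}; (8,3)→{1,3,5}; (9,7)→{4,7}. Safe: 2. Place at column 2.
Row 7: attacked by (1,1)→{1,7}; (2,5)→{5}; (3,9)→{5,9}; (4,6)→{3,6,9}; (5,4)→{2,4,6}; (6,2)→{1,2,3}; (8,3)→{2,3,4}; (9,7)→{5,7,9}. Safe: 8. Place at column 8.
Columns [1, 5, 9, 6, 4, 2, 8, 3, 7], r−c [0, -3, -6, -2, 1, 4, -1, 5, 2], r+c [2, 7, 12, 10, 9, 8, 15, 11, 16] are all distinct, so no two queens attack.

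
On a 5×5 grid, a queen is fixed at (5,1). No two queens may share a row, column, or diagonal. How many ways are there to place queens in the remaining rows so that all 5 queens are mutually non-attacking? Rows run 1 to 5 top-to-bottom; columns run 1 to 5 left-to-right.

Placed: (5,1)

Branch on row 1: col 2 → 0; col 3 → 1; col 4 → 1.
Sum: 0 + 1 + 1 = 2.

2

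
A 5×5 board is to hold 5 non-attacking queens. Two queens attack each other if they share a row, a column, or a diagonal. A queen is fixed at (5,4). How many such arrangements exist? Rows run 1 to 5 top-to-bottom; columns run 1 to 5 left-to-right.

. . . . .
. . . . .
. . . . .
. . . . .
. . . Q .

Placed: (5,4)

2

Branch on row 1: col 1 → 1; col 2 → 1; col 3 → 0; col 5 → 0.
Sum: 1 + 1 + 0 + 0 = 2.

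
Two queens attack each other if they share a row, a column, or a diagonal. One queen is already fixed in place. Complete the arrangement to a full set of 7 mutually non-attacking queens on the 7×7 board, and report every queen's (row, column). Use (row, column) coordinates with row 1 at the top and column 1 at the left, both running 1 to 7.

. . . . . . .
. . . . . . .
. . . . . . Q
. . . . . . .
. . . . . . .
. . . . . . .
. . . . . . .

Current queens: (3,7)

(1,3) (2,5) (3,7) (4,2) (5,4) (6,6) (7,1)

Row 1: attacked by (3,7)→{5,7}. Safe: 1, 2, 3, 4, 6. Place at column 3.
Row 2: attacked by (1,3)→{2,3,4}; (3,7)→{6,7}. Safe: 1, 5. Place at column 5.
Row 4: attacked by (1,3)→{3,6}; (2,5)→{3,5,7}; (3,7)→{6,7}. Safe: 1, 2, 4. Place at column 2.
Row 5: attacked by (1,3)→{3,7}; (2,5)→{2,5}; (3,7)→{5,7}; (4,2)→{1,2,3}. Safe: 4, 6. Place at column 4.
Row 6: attacked by (1,3)→{3}; (2,5)→{1,5}; (3,7)→{4,7}; (4,2)→{2,4}; (5,4)→{3,4,5}. Safe: 6. Place at column 6.
Row 7: attacked by (1,3)→{3}; (2,5)→{5}; (3,7)→{3,7}; (4,2)→{2,5}; (5,4)→{2,4,6}; (6,6)→{5,6,7}. Safe: 1. Place at column 1.
Columns [3, 5, 7, 2, 4, 6, 1], r−c [-2, -3, -4, 2, 1, 0, 6], r+c [4, 7, 10, 6, 9, 12, 8] are all distinct, so no two queens attack.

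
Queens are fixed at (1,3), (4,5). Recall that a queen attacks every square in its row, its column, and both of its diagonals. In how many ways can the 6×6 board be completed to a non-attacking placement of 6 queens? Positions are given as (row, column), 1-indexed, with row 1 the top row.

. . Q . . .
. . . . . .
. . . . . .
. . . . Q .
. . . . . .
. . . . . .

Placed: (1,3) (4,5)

1

Branch on row 2: col 1 → 0; col 6 → 1.
Sum: 0 + 1 = 1.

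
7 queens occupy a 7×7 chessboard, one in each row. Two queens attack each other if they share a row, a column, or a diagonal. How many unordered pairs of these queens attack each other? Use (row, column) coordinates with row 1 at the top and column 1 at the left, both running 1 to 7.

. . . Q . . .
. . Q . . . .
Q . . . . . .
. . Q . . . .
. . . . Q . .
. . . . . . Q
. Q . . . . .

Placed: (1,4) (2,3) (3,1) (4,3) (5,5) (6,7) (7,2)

Same column: (2,3)–(4,3) (column 3).
Same diagonal: (1,4)–(2,3) (|1−2| = |4−3| = 1); (2,3)–(6,7) (|2−6| = |3−7| = 4).
Total attacking pairs: 3.

3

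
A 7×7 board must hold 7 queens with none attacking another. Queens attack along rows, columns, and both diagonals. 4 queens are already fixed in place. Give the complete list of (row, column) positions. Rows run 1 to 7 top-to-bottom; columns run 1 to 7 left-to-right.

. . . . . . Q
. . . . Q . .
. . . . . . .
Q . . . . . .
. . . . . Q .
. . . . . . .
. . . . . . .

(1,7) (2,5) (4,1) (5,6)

(1,7) (2,5) (3,3) (4,1) (5,6) (6,4) (7,2)

Row 3: attacked by (1,7)→{5,7}; (2,5)→{4,5,6}; (4,1)→{1,2}; (5,6)→{4,6}. Safe: 3. Place at column 3.
Row 6: attacked by (1,7)→{2,7}; (2,5)→{1,5}; (3,3)→{3,6}; (4,1)→{1,3}; (5,6)→{5,6,7}. Safe: 4. Place at column 4.
Row 7: attacked by (1,7)→{1,7}; (2,5)→{5}; (3,3)→{3,7}; (4,1)→{1,4}; (5,6)→{4,6}; (6,4)→{3,4,5}. Safe: 2. Place at column 2.
Columns [7, 5, 3, 1, 6, 4, 2], r−c [-6, -3, 0, 3, -1, 2, 5], r+c [8, 7, 6, 5, 11, 10, 9] are all distinct, so no two queens attack.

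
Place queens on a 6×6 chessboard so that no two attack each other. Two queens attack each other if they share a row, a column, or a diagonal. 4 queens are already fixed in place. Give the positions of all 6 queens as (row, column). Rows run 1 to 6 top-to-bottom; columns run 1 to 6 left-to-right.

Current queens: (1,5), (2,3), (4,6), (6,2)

(1,5) (2,3) (3,1) (4,6) (5,4) (6,2)

Row 3: attacked by (1,5)→{3,5}; (2,3)→{2,3,4}; (4,6)→{5,6}; (6,2)→{2,5}. Safe: 1. Place at column 1.
Row 5: attacked by (1,5)→{1,5}; (2,3)→{3,6}; (3,1)→{1,3}; (4,6)→{5,6}; (6,2)→{1,2,3}. Safe: 4. Place at column 4.
Columns [5, 3, 1, 6, 4, 2], r−c [-4, -1, 2, -2, 1, 4], r+c [6, 5, 4, 10, 9, 8] are all distinct, so no two queens attack.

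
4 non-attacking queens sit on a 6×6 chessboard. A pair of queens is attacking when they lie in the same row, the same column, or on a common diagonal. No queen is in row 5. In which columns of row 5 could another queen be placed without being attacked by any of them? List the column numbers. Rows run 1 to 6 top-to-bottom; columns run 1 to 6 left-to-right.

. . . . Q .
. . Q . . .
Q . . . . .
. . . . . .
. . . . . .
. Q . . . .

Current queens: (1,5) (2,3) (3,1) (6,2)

(1,5) attacks row 5 at column 5 and diagonals 1.
(2,3) attacks row 5 at column 3 and diagonals 6.
(3,1) attacks row 5 at column 1 and diagonals 3.
(6,2) attacks row 5 at column 2 and diagonals 1, 3.
Attacked columns: {1, 2, 3, 5, 6}. Safe: {4}.

columns 4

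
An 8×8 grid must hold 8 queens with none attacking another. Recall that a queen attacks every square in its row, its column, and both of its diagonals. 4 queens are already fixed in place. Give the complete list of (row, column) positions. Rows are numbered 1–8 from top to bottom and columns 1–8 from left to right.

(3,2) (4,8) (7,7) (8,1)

Row 1: attacked by (3,2)→{2,4}; (4,8)→{5,8}; (7,7)→{1,7}; (8,1)→{1,8}. Safe: 3, 6. Place at column 3.
Row 2: attacked by (1,3)→{2,3,4}; (3,2)→{1,2,3}; (4,8)→{6,8}; (7,7)→{2,7}; (8,1)→{1,7}. Safe: 5. Place at column 5.
Row 5: attacked by (1,3)→{3,7}; (2,5)→{2,5,8}; (3,2)→{2,4}; (4,8)→{7,8}; (7,7)→{5,7}; (8,1)→{1,4}. Safe: 6. Place at column 6.
Row 6: attacked by (1,3)→{3,8}; (2,5)→{1,5}; (3,2)→{2,5}; (4,8)→{6,8}; (5,6)→{5,6,7}; (7,7)→{6,7,8}; (8,1)→{1,3}. Safe: 4. Place at column 4.
Columns [3, 5, 2, 8, 6, 4, 7, 1], r−c [-2, -3, 1, -4, -1, 2, 0, 7], r+c [4, 7, 5, 12, 11, 10, 14, 9] are all distinct, so no two queens attack.

(1,3) (2,5) (3,2) (4,8) (5,6) (6,4) (7,7) (8,1)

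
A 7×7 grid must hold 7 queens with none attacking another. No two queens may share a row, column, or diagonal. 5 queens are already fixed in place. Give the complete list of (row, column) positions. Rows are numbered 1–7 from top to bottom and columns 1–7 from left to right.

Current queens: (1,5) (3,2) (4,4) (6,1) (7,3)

(1,5) (2,7) (3,2) (4,4) (5,6) (6,1) (7,3)

Row 2: attacked by (1,5)→{4,5,6}; (3,2)→{1,2,3}; (4,4)→{2,4,6}; (6,1)→{1,5}; (7,3)→{3}. Safe: 7. Place at column 7.
Row 5: attacked by (1,5)→{1,5}; (2,7)→{4,7}; (3,2)→{2,4}; (4,4)→{3,4,5}; (6,1)→{1,2}; (7,3)→{1,3,5}. Safe: 6. Place at column 6.
Columns [5, 7, 2, 4, 6, 1, 3], r−c [-4, -5, 1, 0, -1, 5, 4], r+c [6, 9, 5, 8, 11, 7, 10] are all distinct, so no two queens attack.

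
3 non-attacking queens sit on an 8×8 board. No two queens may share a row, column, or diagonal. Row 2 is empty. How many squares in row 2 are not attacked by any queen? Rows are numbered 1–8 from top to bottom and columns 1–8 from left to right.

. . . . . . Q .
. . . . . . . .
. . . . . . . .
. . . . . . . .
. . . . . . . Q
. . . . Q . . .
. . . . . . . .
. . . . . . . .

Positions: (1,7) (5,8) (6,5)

3

(1,7) attacks row 2 at column 7 and diagonals 6, 8.
(5,8) attacks row 2 at column 8 and diagonals 5.
(6,5) attacks row 2 at column 5 and diagonals 1.
Attacked columns: {1, 5, 6, 7, 8}. Safe: {2, 3, 4}.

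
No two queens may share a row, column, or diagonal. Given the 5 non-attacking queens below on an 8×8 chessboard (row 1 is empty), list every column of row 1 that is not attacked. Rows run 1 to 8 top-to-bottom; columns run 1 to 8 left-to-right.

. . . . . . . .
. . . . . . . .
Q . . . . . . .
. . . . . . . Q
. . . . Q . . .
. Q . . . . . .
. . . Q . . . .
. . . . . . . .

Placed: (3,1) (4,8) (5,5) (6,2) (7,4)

(3,1) attacks row 1 at column 1 and diagonals 3.
(4,8) attacks row 1 at column 8 and diagonals 5.
(5,5) attacks row 1 at column 5 and diagonals 1.
(6,2) attacks row 1 at column 2 and diagonals 7.
(7,4) attacks row 1 at column 4.
Attacked columns: {1, 2, 3, 4, 5, 7, 8}. Safe: {6}.

columns 6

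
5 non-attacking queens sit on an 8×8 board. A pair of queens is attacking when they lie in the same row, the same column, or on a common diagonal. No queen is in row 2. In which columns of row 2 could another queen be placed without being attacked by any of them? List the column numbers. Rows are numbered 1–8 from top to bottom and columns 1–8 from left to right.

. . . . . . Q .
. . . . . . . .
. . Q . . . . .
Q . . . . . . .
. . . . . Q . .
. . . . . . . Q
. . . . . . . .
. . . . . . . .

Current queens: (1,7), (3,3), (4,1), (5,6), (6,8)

columns 5

(1,7) attacks row 2 at column 7 and diagonals 6, 8.
(3,3) attacks row 2 at column 3 and diagonals 2, 4.
(4,1) attacks row 2 at column 1 and diagonals 3.
(5,6) attacks row 2 at column 6 and diagonals 3.
(6,8) attacks row 2 at column 8 and diagonals 4.
Attacked columns: {1, 2, 3, 4, 6, 7, 8}. Safe: {5}.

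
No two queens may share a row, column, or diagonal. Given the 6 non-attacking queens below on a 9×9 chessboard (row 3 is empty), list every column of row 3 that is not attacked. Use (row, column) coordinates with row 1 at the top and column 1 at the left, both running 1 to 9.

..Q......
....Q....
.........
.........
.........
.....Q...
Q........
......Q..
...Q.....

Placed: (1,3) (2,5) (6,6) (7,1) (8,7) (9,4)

columns 8

(1,3) attacks row 3 at column 3 and diagonals 1, 5.
(2,5) attacks row 3 at column 5 and diagonals 4, 6.
(6,6) attacks row 3 at column 6 and diagonals 3, 9.
(7,1) attacks row 3 at column 1 and diagonals 5.
(8,7) attacks row 3 at column 7 and diagonals 2.
(9,4) attacks row 3 at column 4.
Attacked columns: {1, 2, 3, 4, 5, 6, 7, 9}. Safe: {8}.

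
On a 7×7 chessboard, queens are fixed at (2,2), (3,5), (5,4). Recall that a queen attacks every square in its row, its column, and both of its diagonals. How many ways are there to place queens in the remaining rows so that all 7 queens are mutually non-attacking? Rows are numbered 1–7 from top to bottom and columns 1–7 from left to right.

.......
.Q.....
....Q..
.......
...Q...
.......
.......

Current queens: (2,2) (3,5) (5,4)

Branch on row 1: col 6 → 1.
Sum: 1 = 1.

1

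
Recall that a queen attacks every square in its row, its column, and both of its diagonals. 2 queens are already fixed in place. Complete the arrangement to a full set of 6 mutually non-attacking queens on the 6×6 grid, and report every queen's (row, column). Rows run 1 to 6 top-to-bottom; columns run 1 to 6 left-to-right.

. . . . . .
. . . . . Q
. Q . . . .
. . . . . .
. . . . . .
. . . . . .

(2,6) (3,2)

Row 1: attacked by (2,6)→{5,6}; (3,2)→{2,4}. Safe: 1, 3. Place at column 3.
Row 4: attacked by (1,3)→{3,6}; (2,6)→{4,6}; (3,2)→{1,2,3}. Safe: 5. Place at column 5.
Row 5: attacked by (1,3)→{3}; (2,6)→{3,6}; (3,2)→{2,4}; (4,5)→{4,5,6}. Safe: 1. Place at column 1.
Row 6: attacked by (1,3)→{3}; (2,6)→{2,6}; (3,2)→{2,5}; (4,5)→{3,5}; (5,1)→{1,2}. Safe: 4. Place at column 4.
Columns [3, 6, 2, 5, 1, 4], r−c [-2, -4, 1, -1, 4, 2], r+c [4, 8, 5, 9, 6, 10] are all distinct, so no two queens attack.

(1,3) (2,6) (3,2) (4,5) (5,1) (6,4)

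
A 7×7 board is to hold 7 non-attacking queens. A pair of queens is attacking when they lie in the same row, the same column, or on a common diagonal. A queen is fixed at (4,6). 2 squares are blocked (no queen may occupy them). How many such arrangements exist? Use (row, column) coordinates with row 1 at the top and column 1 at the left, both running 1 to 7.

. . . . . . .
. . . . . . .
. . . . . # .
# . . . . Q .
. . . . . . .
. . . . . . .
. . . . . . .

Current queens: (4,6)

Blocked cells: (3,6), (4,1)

Branch on row 1: col 1 → 1; col 2 → 0; col 4 → 2; col 5 → 2; col 7 → 1.
Sum: 1 + 0 + 2 + 2 + 1 = 6.

6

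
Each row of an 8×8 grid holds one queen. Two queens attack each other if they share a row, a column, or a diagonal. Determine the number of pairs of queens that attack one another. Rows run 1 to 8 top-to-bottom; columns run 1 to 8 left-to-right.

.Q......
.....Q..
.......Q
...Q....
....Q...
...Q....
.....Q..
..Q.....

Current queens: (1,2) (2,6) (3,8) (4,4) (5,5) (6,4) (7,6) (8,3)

6

Same column: (2,6)–(7,6) (column 6); (4,4)–(6,4) (column 4).
Same diagonal: (2,6)–(4,4) (|2−4| = |6−4| = 2); (3,8)–(8,3) (|3−8| = |8−3| = 5); (4,4)–(5,5) (|4−5| = |4−5| = 1); (5,5)–(6,4) (|5−6| = |5−4| = 1).
Total attacking pairs: 6.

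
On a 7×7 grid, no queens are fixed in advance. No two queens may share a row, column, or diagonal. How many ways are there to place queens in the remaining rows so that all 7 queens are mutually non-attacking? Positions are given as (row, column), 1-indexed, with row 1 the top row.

40

Branch on row 1: col 1 → 4; col 2 → 7; col 3 → 6; col 4 → 6; col 5 → 6; col 6 → 7; col 7 → 4.
Sum: 4 + 7 + 6 + 6 + 6 + 7 + 4 = 40.
(This is the classic 7-queens count.)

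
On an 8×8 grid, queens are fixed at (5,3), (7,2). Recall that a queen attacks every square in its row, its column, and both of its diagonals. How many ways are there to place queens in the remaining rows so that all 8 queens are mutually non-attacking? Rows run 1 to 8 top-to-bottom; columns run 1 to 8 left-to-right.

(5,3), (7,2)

Branch on row 1: col 1 → 1; col 4 → 0; col 5 → 2; col 6 → 1.
Sum: 1 + 0 + 2 + 1 = 4.

4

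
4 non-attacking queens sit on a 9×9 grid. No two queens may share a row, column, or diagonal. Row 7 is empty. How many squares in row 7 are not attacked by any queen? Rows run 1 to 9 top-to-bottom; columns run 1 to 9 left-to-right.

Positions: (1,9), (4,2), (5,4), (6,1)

(1,9) attacks row 7 at column 9 and diagonals 3.
(4,2) attacks row 7 at column 2 and diagonals 5.
(5,4) attacks row 7 at column 4 and diagonals 2, 6.
(6,1) attacks row 7 at column 1 and diagonals 2.
Attacked columns: {1, 2, 3, 4, 5, 6, 9}. Safe: {7, 8}.

2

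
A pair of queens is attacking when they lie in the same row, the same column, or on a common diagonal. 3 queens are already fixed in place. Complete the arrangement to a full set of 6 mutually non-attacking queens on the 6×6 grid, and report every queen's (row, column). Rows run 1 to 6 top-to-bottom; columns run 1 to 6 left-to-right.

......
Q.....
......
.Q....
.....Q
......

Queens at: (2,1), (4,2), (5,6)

(1,4) (2,1) (3,5) (4,2) (5,6) (6,3)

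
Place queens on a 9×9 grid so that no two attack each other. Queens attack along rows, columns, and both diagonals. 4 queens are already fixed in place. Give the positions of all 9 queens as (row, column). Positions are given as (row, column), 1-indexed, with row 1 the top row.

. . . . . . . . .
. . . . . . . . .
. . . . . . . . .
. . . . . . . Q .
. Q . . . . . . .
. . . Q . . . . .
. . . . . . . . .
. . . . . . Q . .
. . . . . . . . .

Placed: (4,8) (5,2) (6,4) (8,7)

(1,1) (2,3) (3,6) (4,8) (5,2) (6,4) (7,9) (8,7) (9,5)

Row 1: attacked by (4,8)→{5,8}; (5,2)→{2,6}; (6,4)→{4,9}; (8,7)→{7}. Safe: 1, 3. Place at column 1.
Row 2: attacked by (1,1)→{1,2}; (4,8)→{6,8}; (5,2)→{2,5}; (6,4)→{4,8}; (8,7)→{1,7}. Safe: 3, 9. Place at column 3.
Row 3: attacked by (1,1)→{1,3}; (2,3)→{2,3,4}; (4,8)→{7,8,9}; (5,2)→{2,4}; (6,4)→{1,4,7}; (8,7)→{2,7}. Safe: 5, 6. Place at column 6.
Row 7: attacked by (1,1)→{1,7}; (2,3)→{3,8}; (3,6)→{2,6}; (4,8)→{5,8}; (5,2)→{2,4}; (6,4)→{3,4,5}; (8,7)→{6,7,8}. Safe: 9. Place at column 9.
Row 9: attacked by (1,1)→{1,9}; (2,3)→{3}; (3,6)→{6}; (4,8)→{3,8}; (5,2)→{2,6}; (6,4)→{1,4,7}; (7,9)→{7,9}; (8,7)→{6,7,8}. Safe: 5. Place at column 5.
Columns [1, 3, 6, 8, 2, 4, 9, 7, 5], r−c [0, -1, -3, -4, 3, 2, -2, 1, 4], r+c [2, 5, 9, 12, 7, 10, 16, 15, 14] are all distinct, so no two queens attack.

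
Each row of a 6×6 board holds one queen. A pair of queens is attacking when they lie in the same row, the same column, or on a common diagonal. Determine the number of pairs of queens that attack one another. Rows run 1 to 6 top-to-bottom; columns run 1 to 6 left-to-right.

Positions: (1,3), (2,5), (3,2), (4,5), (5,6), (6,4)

2

Same column: (2,5)–(4,5) (column 5).
Same diagonal: (4,5)–(5,6) (|4−5| = |5−6| = 1).
Total attacking pairs: 2.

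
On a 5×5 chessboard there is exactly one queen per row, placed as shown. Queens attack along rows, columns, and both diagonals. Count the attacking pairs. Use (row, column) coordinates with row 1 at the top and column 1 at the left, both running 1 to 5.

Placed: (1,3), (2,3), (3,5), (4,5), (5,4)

Same column: (1,3)–(2,3) (column 3); (3,5)–(4,5) (column 5).
Same diagonal: (1,3)–(3,5) (|1−3| = |3−5| = 2); (2,3)–(4,5) (|2−4| = |3−5| = 2); (4,5)–(5,4) (|4−5| = |5−4| = 1).
Total attacking pairs: 5.

5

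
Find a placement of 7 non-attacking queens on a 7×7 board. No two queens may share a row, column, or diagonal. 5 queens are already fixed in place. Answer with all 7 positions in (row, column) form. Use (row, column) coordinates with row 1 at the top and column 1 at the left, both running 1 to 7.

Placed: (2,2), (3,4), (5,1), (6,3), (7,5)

(1,7) (2,2) (3,4) (4,6) (5,1) (6,3) (7,5)

Row 1: attacked by (2,2)→{1,2,3}; (3,4)→{2,4,6}; (5,1)→{1,5}; (6,3)→{3}; (7,5)→{5}. Safe: 7. Place at column 7.
Row 4: attacked by (1,7)→{4,7}; (2,2)→{2,4}; (3,4)→{3,4,5}; (5,1)→{1,2}; (6,3)→{1,3,5}; (7,5)→{2,5}. Safe: 6. Place at column 6.
Columns [7, 2, 4, 6, 1, 3, 5], r−c [-6, 0, -1, -2, 4, 3, 2], r+c [8, 4, 7, 10, 6, 9, 12] are all distinct, so no two queens attack.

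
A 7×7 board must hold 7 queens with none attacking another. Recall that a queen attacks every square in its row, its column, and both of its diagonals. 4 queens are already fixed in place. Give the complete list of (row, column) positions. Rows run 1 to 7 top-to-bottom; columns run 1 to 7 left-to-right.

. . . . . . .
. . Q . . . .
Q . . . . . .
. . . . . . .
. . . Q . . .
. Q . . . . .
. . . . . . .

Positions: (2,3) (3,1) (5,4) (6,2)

Row 1: attacked by (2,3)→{2,3,4}; (3,1)→{1,3}; (5,4)→{4}; (6,2)→{2,7}. Safe: 5, 6. Place at column 5.
Row 4: attacked by (1,5)→{2,5}; (2,3)→{1,3,5}; (3,1)→{1,2}; (5,4)→{3,4,5}; (6,2)→{2,4}. Safe: 6, 7. Place at column 6.
Row 7: attacked by (1,5)→{5}; (2,3)→{3}; (3,1)→{1,5}; (4,6)→{3,6}; (5,4)→{2,4,6}; (6,2)→{1,2,3}. Safe: 7. Place at column 7.
Columns [5, 3, 1, 6, 4, 2, 7], r−c [-4, -1, 2, -2, 1, 4, 0], r+c [6, 5, 4, 10, 9, 8, 14] are all distinct, so no two queens attack.

(1,5) (2,3) (3,1) (4,6) (5,4) (6,2) (7,7)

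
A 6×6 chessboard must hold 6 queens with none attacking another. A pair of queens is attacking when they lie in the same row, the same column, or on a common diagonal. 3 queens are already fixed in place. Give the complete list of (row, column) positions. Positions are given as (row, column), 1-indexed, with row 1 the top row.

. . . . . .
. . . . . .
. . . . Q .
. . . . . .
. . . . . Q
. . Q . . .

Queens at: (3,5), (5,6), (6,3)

Row 1: attacked by (3,5)→{3,5}; (5,6)→{2,6}; (6,3)→{3}. Safe: 1, 4. Place at column 4.
Row 2: attacked by (1,4)→{3,4,5}; (3,5)→{4,5,6}; (5,6)→{3,6}; (6,3)→{3}. Safe: 1, 2. Place at column 1.
Row 4: attacked by (1,4)→{1,4}; (2,1)→{1,3}; (3,5)→{4,5,6}; (5,6)→{5,6}; (6,3)→{1,3,5}. Safe: 2. Place at column 2.
Columns [4, 1, 5, 2, 6, 3], r−c [-3, 1, -2, 2, -1, 3], r+c [5, 3, 8, 6, 11, 9] are all distinct, so no two queens attack.

(1,4) (2,1) (3,5) (4,2) (5,6) (6,3)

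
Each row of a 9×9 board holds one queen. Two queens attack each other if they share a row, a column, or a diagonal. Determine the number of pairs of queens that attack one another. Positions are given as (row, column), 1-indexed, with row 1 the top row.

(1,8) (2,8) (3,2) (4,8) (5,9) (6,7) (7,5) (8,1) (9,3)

8

Same column: (1,8)–(2,8) (column 8); (1,8)–(4,8) (column 8); (2,8)–(4,8) (column 8).
Same diagonal: (1,8)–(8,1) (|1−8| = |8−1| = 7); (4,8)–(5,9) (|4−5| = |8−9| = 1); (4,8)–(7,5) (|4−7| = |8−5| = 3); (4,8)–(9,3) (|4−9| = |8−3| = 5); (7,5)–(9,3) (|7−9| = |5−3| = 2).
Total attacking pairs: 8.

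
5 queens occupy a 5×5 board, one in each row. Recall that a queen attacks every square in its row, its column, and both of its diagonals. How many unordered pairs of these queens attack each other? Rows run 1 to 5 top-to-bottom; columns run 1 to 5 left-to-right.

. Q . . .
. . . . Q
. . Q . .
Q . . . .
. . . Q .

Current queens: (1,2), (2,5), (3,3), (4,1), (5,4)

All columns are distinct and no two queens satisfy |Δrow| = |Δcol|, so no pair attacks.

0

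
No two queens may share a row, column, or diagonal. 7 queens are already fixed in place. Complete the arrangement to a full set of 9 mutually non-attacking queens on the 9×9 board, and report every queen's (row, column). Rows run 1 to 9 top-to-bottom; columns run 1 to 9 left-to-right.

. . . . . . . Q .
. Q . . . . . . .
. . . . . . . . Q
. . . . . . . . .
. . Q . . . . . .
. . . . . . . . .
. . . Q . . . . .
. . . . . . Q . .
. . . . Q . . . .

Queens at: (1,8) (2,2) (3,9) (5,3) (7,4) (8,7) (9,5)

(1,8) (2,2) (3,9) (4,6) (5,3) (6,1) (7,4) (8,7) (9,5)

Row 4: attacked by (1,8)→{5,8}; (2,2)→{2,4}; (3,9)→{8,9}; (5,3)→{2,3,4}; (7,4)→{1,4,7}; (8,7)→{3,7}; (9,5)→{5}. Safe: 6. Place at column 6.
Row 6: attacked by (1,8)→{3,8}; (2,2)→{2,6}; (3,9)→{6,9}; (4,6)→{4,6,8}; (5,3)→{2,3,4}; (7,4)→{3,4,5}; (8,7)→{5,7,9}; (9,5)→{2,5,8}. Safe: 1. Place at column 1.
Columns [8, 2, 9, 6, 3, 1, 4, 7, 5], r−c [-7, 0, -6, -2, 2, 5, 3, 1, 4], r+c [9, 4, 12, 10, 8, 7, 11, 15, 14] are all distinct, so no two queens attack.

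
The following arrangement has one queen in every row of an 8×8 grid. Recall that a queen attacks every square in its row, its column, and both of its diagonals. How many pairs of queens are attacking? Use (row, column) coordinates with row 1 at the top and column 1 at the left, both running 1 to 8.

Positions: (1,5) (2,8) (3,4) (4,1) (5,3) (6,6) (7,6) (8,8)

Same column: (2,8)–(8,8) (column 8); (6,6)–(7,6) (column 6).
Same diagonal: (6,6)–(8,8) (|6−8| = |6−8| = 2).
Total attacking pairs: 3.

3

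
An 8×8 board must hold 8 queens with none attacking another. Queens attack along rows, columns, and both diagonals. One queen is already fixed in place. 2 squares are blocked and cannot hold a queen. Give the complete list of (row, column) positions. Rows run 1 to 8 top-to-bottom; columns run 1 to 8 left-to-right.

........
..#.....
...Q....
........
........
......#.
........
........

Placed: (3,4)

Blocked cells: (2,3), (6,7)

(1,1) (2,7) (3,4) (4,6) (5,8) (6,2) (7,5) (8,3)

Row 1: attacked by (3,4)→{2,4,6}. Safe: 1, 3, 5, 7, 8. Place at column 1.
Row 2: attacked by (1,1)→{1,2}; (3,4)→{3,4,5}. Blocked: 3. Safe: 6, 7, 8. Place at column 7.
Row 4: attacked by (1,1)→{1,4}; (2,7)→{5,7}; (3,4)→{3,4,5}. Safe: 2, 6, 8. Place at column 6.
Row 5: attacked by (1,1)→{1,5}; (2,7)→{4,7}; (3,4)→{2,4,6}; (4,6)→{5,6,7}. Safe: 3, 8. Place at column 8.
Row 6: attacked by (1,1)→{1,6}; (2,7)→{3,7}; (3,4)→{1,4,7}; (4,6)→{4,6,8}; (5,8)→{7,8}. Blocked: 7. Safe: 2, 5. Place at column 2.
Row 7: attacked by (1,1)→{1,7}; (2,7)→{2,7}; (3,4)→{4,8}; (4,6)→{3,6}; (5,8)→{6,8}; (6,2)→{1,2,3}. Safe: 5. Place at column 5.
Row 8: attacked by (1,1)→{1,8}; (2,7)→{1,7}; (3,4)→{4}; (4,6)→{2,6}; (5,8)→{5,8}; (6,2)→{2,4}; (7,5)→{4,5,6}. Safe: 3. Place at column 3.
Columns [1, 7, 4, 6, 8, 2, 5, 3], r−c [0, -5, -1, -2, -3, 4, 2, 5], r+c [2, 9, 7, 10, 13, 8, 12, 11] are all distinct, so no two queens attack.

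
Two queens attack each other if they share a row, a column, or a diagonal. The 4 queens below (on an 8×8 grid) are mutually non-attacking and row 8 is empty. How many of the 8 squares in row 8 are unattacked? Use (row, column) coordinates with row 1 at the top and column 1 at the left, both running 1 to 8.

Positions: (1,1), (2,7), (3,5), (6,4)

(1,1) attacks row 8 at column 1 and diagonals 8.
(2,7) attacks row 8 at column 7 and diagonals 1.
(3,5) attacks row 8 at column 5.
(6,4) attacks row 8 at column 4 and diagonals 2, 6.
Attacked columns: {1, 2, 4, 5, 6, 7, 8}. Safe: {3}.

1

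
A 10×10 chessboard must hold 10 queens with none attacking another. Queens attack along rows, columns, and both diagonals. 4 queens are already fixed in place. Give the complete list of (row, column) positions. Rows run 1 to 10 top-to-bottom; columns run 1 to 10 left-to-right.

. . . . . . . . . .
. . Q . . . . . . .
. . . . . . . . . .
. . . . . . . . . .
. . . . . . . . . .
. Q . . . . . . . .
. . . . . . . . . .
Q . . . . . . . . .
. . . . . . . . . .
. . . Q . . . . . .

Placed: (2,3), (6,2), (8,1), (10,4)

Row 1: attacked by (2,3)→{2,3,4}; (6,2)→{2,7}; (8,1)→{1,8}; (10,4)→{4}. Safe: 5, 6, 9, 10. Place at column 6.
Row 3: attacked by (1,6)→{4,6,8}; (2,3)→{2,3,4}; (6,2)→{2,5}; (8,1)→{1,6}; (10,4)→{4}. Safe: 7, 9, 10. Place at column 10.
Row 4: attacked by (1,6)→{3,6,9}; (2,3)→{1,3,5}; (3,10)→{9,10}; (6,2)→{2,4}; (8,1)→{1,5}; (10,4)→{4,10}. Safe: 7, 8. Place at column 7.
Row 5: attacked by (1,6)→{2,6,10}; (2,3)→{3,6}; (3,10)→{8,10}; (4,7)→{6,7,8}; (6,2)→{1,2,3}; (8,1)→{1,4}; (10,4)→{4,9}. Safe: 5. Place at column 5.
Row 7: attacked by (1,6)→{6}; (2,3)→{3,8}; (3,10)→{6,10}; (4,7)→{4,7,10}; (5,5)→{3,5,7}; (6,2)→{1,2,3}; (8,1)→{1,2}; (10,4)→{1,4,7}. Safe: 9. Place at column 9.
Row 9: attacked by (1,6)→{6}; (2,3)→{3,10}; (3,10)→{4,10}; (4,7)→{2,7}; (5,5)→{1,5,9}; (6,2)→{2,5}; (7,9)→{7,9}; (8,1)→{1,2}; (10,4)→{3,4,5}. Safe: 8. Place at column 8.
Columns [6, 3, 10, 7, 5, 2, 9, 1, 8, 4], r−c [-5, -1, -7, -3, 0, 4, -2, 7, 1, 6], r+c [7, 5, 13, 11, 10, 8, 16, 9, 17, 14] are all distinct, so no two queens attack.

(1,6) (2,3) (3,10) (4,7) (5,5) (6,2) (7,9) (8,1) (9,8) (10,4)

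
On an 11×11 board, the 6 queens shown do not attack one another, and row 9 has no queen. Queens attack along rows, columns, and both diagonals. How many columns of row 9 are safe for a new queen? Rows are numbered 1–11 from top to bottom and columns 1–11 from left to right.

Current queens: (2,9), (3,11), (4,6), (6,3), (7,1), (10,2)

4

(2,9) attacks row 9 at column 9 and diagonals 2.
(3,11) attacks row 9 at column 11 and diagonals 5.
(4,6) attacks row 9 at column 6 and diagonals 1, 11.
(6,3) attacks row 9 at column 3 and diagonals 6.
(7,1) attacks row 9 at column 1 and diagonals 3.
(10,2) attacks row 9 at column 2 and diagonals 1, 3.
Attacked columns: {1, 2, 3, 5, 6, 9, 11}. Safe: {4, 7, 8, 10}.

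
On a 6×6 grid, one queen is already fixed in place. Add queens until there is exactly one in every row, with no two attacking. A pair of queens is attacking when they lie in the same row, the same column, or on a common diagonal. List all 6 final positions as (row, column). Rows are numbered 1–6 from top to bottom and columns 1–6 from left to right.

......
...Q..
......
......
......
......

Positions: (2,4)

(1,2) (2,4) (3,6) (4,1) (5,3) (6,5)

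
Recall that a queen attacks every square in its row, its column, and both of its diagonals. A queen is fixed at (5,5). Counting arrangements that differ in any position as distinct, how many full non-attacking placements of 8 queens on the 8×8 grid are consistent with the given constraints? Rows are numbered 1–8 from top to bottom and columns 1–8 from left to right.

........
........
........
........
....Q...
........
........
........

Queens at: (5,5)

8

Branch on row 1: col 2 → 0; col 3 → 3; col 4 → 1; col 6 → 3; col 7 → 1; col 8 → 0.
Sum: 0 + 3 + 1 + 3 + 1 + 0 = 8.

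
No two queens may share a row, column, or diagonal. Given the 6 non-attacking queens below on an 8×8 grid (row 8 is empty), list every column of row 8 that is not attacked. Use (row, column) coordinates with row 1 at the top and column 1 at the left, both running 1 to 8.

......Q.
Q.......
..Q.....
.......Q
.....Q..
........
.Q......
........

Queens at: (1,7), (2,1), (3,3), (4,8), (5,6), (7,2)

(1,7) attacks row 8 at column 7.
(2,1) attacks row 8 at column 1 and diagonals 7.
(3,3) attacks row 8 at column 3 and diagonals 8.
(4,8) attacks row 8 at column 8 and diagonals 4.
(5,6) attacks row 8 at column 6 and diagonals 3.
(7,2) attacks row 8 at column 2 and diagonals 1, 3.
Attacked columns: {1, 2, 3, 4, 6, 7, 8}. Safe: {5}.

columns 5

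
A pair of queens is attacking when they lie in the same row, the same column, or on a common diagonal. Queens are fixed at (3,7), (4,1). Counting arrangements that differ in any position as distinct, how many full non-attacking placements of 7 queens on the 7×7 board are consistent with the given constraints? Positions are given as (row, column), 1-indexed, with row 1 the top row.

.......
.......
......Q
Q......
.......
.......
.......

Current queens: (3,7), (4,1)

1

Branch on row 1: col 2 → 0; col 3 → 0; col 6 → 1.
Sum: 0 + 0 + 1 = 1.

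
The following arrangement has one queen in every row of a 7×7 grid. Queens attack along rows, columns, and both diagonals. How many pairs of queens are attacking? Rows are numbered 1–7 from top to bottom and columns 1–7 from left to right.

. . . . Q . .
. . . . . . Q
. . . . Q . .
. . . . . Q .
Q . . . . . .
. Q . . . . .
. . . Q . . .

5

Same column: (1,5)–(3,5) (column 5).
Same diagonal: (1,5)–(5,1) (|1−5| = |5−1| = 4); (3,5)–(4,6) (|3−4| = |5−6| = 1); (3,5)–(6,2) (|3−6| = |5−2| = 3); (5,1)–(6,2) (|5−6| = |1−2| = 1).
Total attacking pairs: 5.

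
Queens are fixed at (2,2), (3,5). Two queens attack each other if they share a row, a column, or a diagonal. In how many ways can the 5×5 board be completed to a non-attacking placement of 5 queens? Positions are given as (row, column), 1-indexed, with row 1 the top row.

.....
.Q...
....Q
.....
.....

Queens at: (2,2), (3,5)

1

Branch on row 1: col 4 → 1.
Sum: 1 = 1.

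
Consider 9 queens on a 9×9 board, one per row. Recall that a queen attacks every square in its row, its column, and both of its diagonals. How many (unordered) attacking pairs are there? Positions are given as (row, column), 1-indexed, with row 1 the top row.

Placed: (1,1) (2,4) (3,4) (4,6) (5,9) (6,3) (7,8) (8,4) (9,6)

8

Same column: (2,4)–(3,4) (column 4); (2,4)–(8,4) (column 4); (3,4)–(8,4) (column 4); (4,6)–(9,6) (column 6).
Same diagonal: (2,4)–(4,6) (|2−4| = |4−6| = 2); (3,4)–(7,8) (|3−7| = |4−8| = 4); (6,3)–(9,6) (|6−9| = |3−6| = 3); (7,8)–(9,6) (|7−9| = |8−6| = 2).
Total attacking pairs: 8.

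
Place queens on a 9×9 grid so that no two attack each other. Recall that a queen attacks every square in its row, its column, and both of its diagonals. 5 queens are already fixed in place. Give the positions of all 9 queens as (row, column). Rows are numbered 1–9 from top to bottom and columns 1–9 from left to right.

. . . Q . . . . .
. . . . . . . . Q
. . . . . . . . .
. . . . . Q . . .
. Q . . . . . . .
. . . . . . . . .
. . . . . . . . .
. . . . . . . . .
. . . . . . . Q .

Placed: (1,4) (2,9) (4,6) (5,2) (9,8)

(1,4) (2,9) (3,3) (4,6) (5,2) (6,7) (7,5) (8,1) (9,8)

Row 3: attacked by (1,4)→{2,4,6}; (2,9)→{8,9}; (4,6)→{5,6,7}; (5,2)→{2,4}; (9,8)→{2,8}. Safe: 1, 3. Place at column 3.
Row 6: attacked by (1,4)→{4,9}; (2,9)→{5,9}; (3,3)→{3,6}; (4,6)→{4,6,8}; (5,2)→{1,2,3}; (9,8)→{5,8}. Safe: 7. Place at column 7.
Row 7: attacked by (1,4)→{4}; (2,9)→{4,9}; (3,3)→{3,7}; (4,6)→{3,6,9}; (5,2)→{2,4}; (6,7)→{6,7,8}; (9,8)→{6,8}. Safe: 1, 5. Place at column 5.
Row 8: attacked by (1,4)→{4}; (2,9)→{3,9}; (3,3)→{3,8}; (4,6)→{2,6}; (5,2)→{2,5}; (6,7)→{5,7,9}; (7,5)→{4,5,6}; (9,8)→{7,8,9}. Safe: 1. Place at column 1.
Columns [4, 9, 3, 6, 2, 7, 5, 1, 8], r−c [-3, -7, 0, -2, 3, -1, 2, 7, 1], r+c [5, 11, 6, 10, 7, 13, 12, 9, 17] are all distinct, so no two queens attack.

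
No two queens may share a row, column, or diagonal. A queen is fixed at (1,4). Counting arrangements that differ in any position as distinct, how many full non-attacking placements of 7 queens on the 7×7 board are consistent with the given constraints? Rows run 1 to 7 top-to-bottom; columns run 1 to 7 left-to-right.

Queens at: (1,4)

Branch on row 2: col 1 → 2; col 2 → 1; col 6 → 1; col 7 → 2.
Sum: 2 + 1 + 1 + 2 = 6.

6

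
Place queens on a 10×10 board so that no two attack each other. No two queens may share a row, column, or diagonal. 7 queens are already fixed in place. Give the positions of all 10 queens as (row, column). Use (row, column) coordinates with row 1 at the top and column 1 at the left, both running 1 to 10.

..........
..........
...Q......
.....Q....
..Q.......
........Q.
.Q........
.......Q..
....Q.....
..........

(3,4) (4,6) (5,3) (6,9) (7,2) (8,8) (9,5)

Row 1: attacked by (3,4)→{2,4,6}; (4,6)→{3,6,9}; (5,3)→{3,7}; (6,9)→{4,9}; (7,2)→{2,8}; (8,8)→{1,8}; (9,5)→{5}. Safe: 10. Place at column 10.
Row 2: attacked by (1,10)→{9,10}; (3,4)→{3,4,5}; (4,6)→{4,6,8}; (5,3)→{3,6}; (6,9)→{5,9}; (7,2)→{2,7}; (8,8)→{2,8}; (9,5)→{5}. Safe: 1. Place at column 1.
Row 10: attacked by (1,10)→{1,10}; (2,1)→{1,9}; (3,4)→{4}; (4,6)→{6}; (5,3)→{3,8}; (6,9)→{5,9}; (7,2)→{2,5}; (8,8)→{6,8,10}; (9,5)→{4,5,6}. Safe: 7. Place at column 7.
Columns [10, 1, 4, 6, 3, 9, 2, 8, 5, 7], r−c [-9, 1, -1, -2, 2, -3, 5, 0, 4, 3], r+c [11, 3, 7, 10, 8, 15, 9, 16, 14, 17] are all distinct, so no two queens attack.

(1,10) (2,1) (3,4) (4,6) (5,3) (6,9) (7,2) (8,8) (9,5) (10,7)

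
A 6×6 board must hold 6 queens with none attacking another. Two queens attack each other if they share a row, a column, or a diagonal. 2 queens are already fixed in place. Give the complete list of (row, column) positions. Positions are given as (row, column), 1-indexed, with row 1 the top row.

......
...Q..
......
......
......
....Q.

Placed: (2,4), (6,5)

(1,2) (2,4) (3,6) (4,1) (5,3) (6,5)

Row 1: attacked by (2,4)→{3,4,5}; (6,5)→{5}. Safe: 1, 2, 6. Place at column 2.
Row 3: attacked by (1,2)→{2,4}; (2,4)→{3,4,5}; (6,5)→{2,5}. Safe: 1, 6. Place at column 6.
Row 4: attacked by (1,2)→{2,5}; (2,4)→{2,4,6}; (3,6)→{5,6}; (6,5)→{3,5}. Safe: 1. Place at column 1.
Row 5: attacked by (1,2)→{2,6}; (2,4)→{1,4}; (3,6)→{4,6}; (4,1)→{1,2}; (6,5)→{4,5,6}. Safe: 3. Place at column 3.
Columns [2, 4, 6, 1, 3, 5], r−c [-1, -2, -3, 3, 2, 1], r+c [3, 6, 9, 5, 8, 11] are all distinct, so no two queens attack.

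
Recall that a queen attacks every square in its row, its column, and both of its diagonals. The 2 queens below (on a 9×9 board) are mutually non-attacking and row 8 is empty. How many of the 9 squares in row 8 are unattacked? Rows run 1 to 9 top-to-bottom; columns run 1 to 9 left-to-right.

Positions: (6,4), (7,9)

(6,4) attacks row 8 at column 4 and diagonals 2, 6.
(7,9) attacks row 8 at column 9 and diagonals 8.
Attacked columns: {2, 4, 6, 8, 9}. Safe: {1, 3, 5, 7}.

4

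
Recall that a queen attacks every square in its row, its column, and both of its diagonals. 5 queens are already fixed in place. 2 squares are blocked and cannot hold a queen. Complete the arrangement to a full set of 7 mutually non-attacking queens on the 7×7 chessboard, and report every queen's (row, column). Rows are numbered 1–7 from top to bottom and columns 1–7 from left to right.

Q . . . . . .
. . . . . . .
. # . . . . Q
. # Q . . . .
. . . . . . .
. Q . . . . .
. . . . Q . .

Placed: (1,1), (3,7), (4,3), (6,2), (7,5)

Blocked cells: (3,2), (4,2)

(1,1) (2,4) (3,7) (4,3) (5,6) (6,2) (7,5)

Row 2: attacked by (1,1)→{1,2}; (3,7)→{6,7}; (4,3)→{1,3,5}; (6,2)→{2,6}; (7,5)→{5}. Safe: 4. Place at column 4.
Row 5: attacked by (1,1)→{1,5}; (2,4)→{1,4,7}; (3,7)→{5,7}; (4,3)→{2,3,4}; (6,2)→{1,2,3}; (7,5)→{3,5,7}. Safe: 6. Place at column 6.
Columns [1, 4, 7, 3, 6, 2, 5], r−c [0, -2, -4, 1, -1, 4, 2], r+c [2, 6, 10, 7, 11, 8, 12] are all distinct, so no two queens attack.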